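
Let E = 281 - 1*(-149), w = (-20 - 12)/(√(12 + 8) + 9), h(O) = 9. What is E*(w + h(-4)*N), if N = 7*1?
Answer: 1528650/61 + 27520*√5/61 ≈ 26069.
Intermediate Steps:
N = 7
w = -32/(9 + 2*√5) (w = -32/(√20 + 9) = -32/(2*√5 + 9) = -32/(9 + 2*√5) ≈ -2.3753)
E = 430 (E = 281 + 149 = 430)
E*(w + h(-4)*N) = 430*((-288/61 + 64*√5/61) + 9*7) = 430*((-288/61 + 64*√5/61) + 63) = 430*(3555/61 + 64*√5/61) = 1528650/61 + 27520*√5/61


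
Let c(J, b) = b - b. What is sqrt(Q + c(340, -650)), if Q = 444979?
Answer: sqrt(444979) ≈ 667.07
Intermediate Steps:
c(J, b) = 0
sqrt(Q + c(340, -650)) = sqrt(444979 + 0) = sqrt(444979)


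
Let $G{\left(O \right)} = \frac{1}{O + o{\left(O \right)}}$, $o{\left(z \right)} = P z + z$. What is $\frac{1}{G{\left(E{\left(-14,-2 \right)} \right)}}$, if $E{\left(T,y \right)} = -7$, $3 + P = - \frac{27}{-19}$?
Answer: $- \frac{56}{19} \approx -2.9474$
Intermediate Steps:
$P = - \frac{30}{19}$ ($P = -3 - \frac{27}{-19} = -3 - - \frac{27}{19} = -3 + \frac{27}{19} = - \frac{30}{19} \approx -1.5789$)
$o{\left(z \right)} = - \frac{11 z}{19}$ ($o{\left(z \right)} = - \frac{30 z}{19} + z = - \frac{11 z}{19}$)
$G{\left(O \right)} = \frac{19}{8 O}$ ($G{\left(O \right)} = \frac{1}{O - \frac{11 O}{19}} = \frac{1}{\frac{8}{19} O} = \frac{19}{8 O}$)
$\frac{1}{G{\left(E{\left(-14,-2 \right)} \right)}} = \frac{1}{\frac{19}{8} \frac{1}{-7}} = \frac{1}{\frac{19}{8} \left(- \frac{1}{7}\right)} = \frac{1}{- \frac{19}{56}} = - \frac{56}{19}$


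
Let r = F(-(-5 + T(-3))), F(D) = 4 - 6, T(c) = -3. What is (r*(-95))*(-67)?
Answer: -12730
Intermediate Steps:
F(D) = -2
r = -2
(r*(-95))*(-67) = -2*(-95)*(-67) = 190*(-67) = -12730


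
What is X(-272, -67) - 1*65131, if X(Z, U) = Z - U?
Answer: -65336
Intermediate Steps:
X(-272, -67) - 1*65131 = (-272 - 1*(-67)) - 1*65131 = (-272 + 67) - 65131 = -205 - 65131 = -65336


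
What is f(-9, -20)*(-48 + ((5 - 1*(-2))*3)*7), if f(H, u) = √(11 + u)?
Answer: 297*I ≈ 297.0*I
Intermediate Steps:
f(-9, -20)*(-48 + ((5 - 1*(-2))*3)*7) = √(11 - 20)*(-48 + ((5 - 1*(-2))*3)*7) = √(-9)*(-48 + ((5 + 2)*3)*7) = (3*I)*(-48 + (7*3)*7) = (3*I)*(-48 + 21*7) = (3*I)*(-48 + 147) = (3*I)*99 = 297*I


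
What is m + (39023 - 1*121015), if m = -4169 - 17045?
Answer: -103206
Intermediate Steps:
m = -21214
m + (39023 - 1*121015) = -21214 + (39023 - 1*121015) = -21214 + (39023 - 121015) = -21214 - 81992 = -103206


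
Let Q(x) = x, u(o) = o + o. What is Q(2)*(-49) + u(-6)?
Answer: -110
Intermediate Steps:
u(o) = 2*o
Q(2)*(-49) + u(-6) = 2*(-49) + 2*(-6) = -98 - 12 = -110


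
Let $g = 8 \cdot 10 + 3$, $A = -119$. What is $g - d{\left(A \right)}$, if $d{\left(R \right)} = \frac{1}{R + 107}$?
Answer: $\frac{997}{12} \approx 83.083$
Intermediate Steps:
$d{\left(R \right)} = \frac{1}{107 + R}$
$g = 83$ ($g = 80 + 3 = 83$)
$g - d{\left(A \right)} = 83 - \frac{1}{107 - 119} = 83 - \frac{1}{-12} = 83 - - \frac{1}{12} = 83 + \frac{1}{12} = \frac{997}{12}$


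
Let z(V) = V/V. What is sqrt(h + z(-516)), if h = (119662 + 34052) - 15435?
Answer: 2*sqrt(34570) ≈ 371.86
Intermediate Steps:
z(V) = 1
h = 138279 (h = 153714 - 15435 = 138279)
sqrt(h + z(-516)) = sqrt(138279 + 1) = sqrt(138280) = 2*sqrt(34570)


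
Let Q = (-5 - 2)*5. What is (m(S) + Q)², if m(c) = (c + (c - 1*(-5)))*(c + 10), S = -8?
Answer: 3249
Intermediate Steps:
Q = -35 (Q = -7*5 = -35)
m(c) = (5 + 2*c)*(10 + c) (m(c) = (c + (c + 5))*(10 + c) = (c + (5 + c))*(10 + c) = (5 + 2*c)*(10 + c))
(m(S) + Q)² = ((50 + 2*(-8)² + 25*(-8)) - 35)² = ((50 + 2*64 - 200) - 35)² = ((50 + 128 - 200) - 35)² = (-22 - 35)² = (-57)² = 3249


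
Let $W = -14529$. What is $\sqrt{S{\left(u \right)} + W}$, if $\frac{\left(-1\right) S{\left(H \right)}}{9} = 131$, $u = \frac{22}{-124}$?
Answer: $2 i \sqrt{3927} \approx 125.33 i$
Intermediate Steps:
$u = - \frac{11}{62}$ ($u = 22 \left(- \frac{1}{124}\right) = - \frac{11}{62} \approx -0.17742$)
$S{\left(H \right)} = -1179$ ($S{\left(H \right)} = \left(-9\right) 131 = -1179$)
$\sqrt{S{\left(u \right)} + W} = \sqrt{-1179 - 14529} = \sqrt{-15708} = 2 i \sqrt{3927}$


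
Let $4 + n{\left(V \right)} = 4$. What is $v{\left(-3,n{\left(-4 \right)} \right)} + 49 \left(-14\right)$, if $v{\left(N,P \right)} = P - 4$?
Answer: $-690$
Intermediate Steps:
$n{\left(V \right)} = 0$ ($n{\left(V \right)} = -4 + 4 = 0$)
$v{\left(N,P \right)} = -4 + P$ ($v{\left(N,P \right)} = P - 4 = -4 + P$)
$v{\left(-3,n{\left(-4 \right)} \right)} + 49 \left(-14\right) = \left(-4 + 0\right) + 49 \left(-14\right) = -4 - 686 = -690$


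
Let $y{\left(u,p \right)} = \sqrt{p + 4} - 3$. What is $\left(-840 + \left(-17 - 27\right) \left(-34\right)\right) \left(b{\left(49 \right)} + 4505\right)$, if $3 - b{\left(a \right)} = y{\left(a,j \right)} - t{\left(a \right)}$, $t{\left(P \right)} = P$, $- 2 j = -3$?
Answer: $2991360 - 328 \sqrt{22} \approx 2.9898 \cdot 10^{6}$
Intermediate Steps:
$j = \frac{3}{2}$ ($j = \left(- \frac{1}{2}\right) \left(-3\right) = \frac{3}{2} \approx 1.5$)
$y{\left(u,p \right)} = -3 + \sqrt{4 + p}$ ($y{\left(u,p \right)} = \sqrt{4 + p} - 3 = -3 + \sqrt{4 + p}$)
$b{\left(a \right)} = 6 + a - \frac{\sqrt{22}}{2}$ ($b{\left(a \right)} = 3 - \left(\left(-3 + \sqrt{4 + \frac{3}{2}}\right) - a\right) = 3 - \left(\left(-3 + \sqrt{\frac{11}{2}}\right) - a\right) = 3 - \left(\left(-3 + \frac{\sqrt{22}}{2}\right) - a\right) = 3 - \left(-3 + \frac{\sqrt{22}}{2} - a\right) = 3 + \left(3 + a - \frac{\sqrt{22}}{2}\right) = 6 + a - \frac{\sqrt{22}}{2}$)
$\left(-840 + \left(-17 - 27\right) \left(-34\right)\right) \left(b{\left(49 \right)} + 4505\right) = \left(-840 + \left(-17 - 27\right) \left(-34\right)\right) \left(\left(6 + 49 - \frac{\sqrt{22}}{2}\right) + 4505\right) = \left(-840 - -1496\right) \left(\left(55 - \frac{\sqrt{22}}{2}\right) + 4505\right) = \left(-840 + 1496\right) \left(4560 - \frac{\sqrt{22}}{2}\right) = 656 \left(4560 - \frac{\sqrt{22}}{2}\right) = 2991360 - 328 \sqrt{22}$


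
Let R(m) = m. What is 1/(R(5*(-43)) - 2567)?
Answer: -1/2782 ≈ -0.00035945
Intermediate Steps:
1/(R(5*(-43)) - 2567) = 1/(5*(-43) - 2567) = 1/(-215 - 2567) = 1/(-2782) = -1/2782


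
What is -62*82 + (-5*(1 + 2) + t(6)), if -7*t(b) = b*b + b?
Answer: -5105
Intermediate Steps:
t(b) = -b/7 - b**2/7 (t(b) = -(b*b + b)/7 = -(b**2 + b)/7 = -(b + b**2)/7 = -b/7 - b**2/7)
-62*82 + (-5*(1 + 2) + t(6)) = -62*82 + (-5*(1 + 2) - 1/7*6*(1 + 6)) = -5084 + (-5*3 - 1/7*6*7) = -5084 + (-15 - 6) = -5084 - 21 = -5105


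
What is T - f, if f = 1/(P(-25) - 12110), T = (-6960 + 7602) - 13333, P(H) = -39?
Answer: -154182958/12149 ≈ -12691.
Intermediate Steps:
T = -12691 (T = 642 - 13333 = -12691)
f = -1/12149 (f = 1/(-39 - 12110) = 1/(-12149) = -1/12149 ≈ -8.2311e-5)
T - f = -12691 - 1*(-1/12149) = -12691 + 1/12149 = -154182958/12149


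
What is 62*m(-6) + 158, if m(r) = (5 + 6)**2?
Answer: 7660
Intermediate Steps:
m(r) = 121 (m(r) = 11**2 = 121)
62*m(-6) + 158 = 62*121 + 158 = 7502 + 158 = 7660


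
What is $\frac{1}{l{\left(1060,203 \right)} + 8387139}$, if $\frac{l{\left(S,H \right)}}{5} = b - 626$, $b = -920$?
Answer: $\frac{1}{8379409} \approx 1.1934 \cdot 10^{-7}$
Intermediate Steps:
$l{\left(S,H \right)} = -7730$ ($l{\left(S,H \right)} = 5 \left(-920 - 626\right) = 5 \left(-1546\right) = -7730$)
$\frac{1}{l{\left(1060,203 \right)} + 8387139} = \frac{1}{-7730 + 8387139} = \frac{1}{8379409}$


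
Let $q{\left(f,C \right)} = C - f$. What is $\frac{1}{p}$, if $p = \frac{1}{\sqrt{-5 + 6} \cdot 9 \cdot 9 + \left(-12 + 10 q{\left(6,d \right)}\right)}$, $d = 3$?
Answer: $39$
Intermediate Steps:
$p = \frac{1}{39}$ ($p = \frac{1}{\sqrt{-5 + 6} \cdot 9 \cdot 9 + \left(-12 + 10 \left(3 - 6\right)\right)} = \frac{1}{\sqrt{1} \cdot 9 \cdot 9 + \left(-12 + 10 \left(3 - 6\right)\right)} = \frac{1}{1 \cdot 9 \cdot 9 + \left(-12 + 10 \left(-3\right)\right)} = \frac{1}{9 \cdot 9 - 42} = \frac{1}{81 - 42} = \frac{1}{39} \approx 0.025641$)
$\frac{1}{p} = \frac{1}{\frac{1}{39}} = 39$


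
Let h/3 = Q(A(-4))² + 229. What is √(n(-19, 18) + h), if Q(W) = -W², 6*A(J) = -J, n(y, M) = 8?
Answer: √56343/9 ≈ 26.374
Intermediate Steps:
A(J) = -J/6 (A(J) = (-J)/6 = -J/6)
h = 18565/27 (h = 3*((-(-⅙*(-4))²)² + 229) = 3*((-(⅔)²)² + 229) = 3*((-1*4/9)² + 229) = 3*((-4/9)² + 229) = 3*(16/81 + 229) = 3*(18565/81) = 18565/27 ≈ 687.59)
√(n(-19, 18) + h) = √(8 + 18565/27) = √(18781/27) = √56343/9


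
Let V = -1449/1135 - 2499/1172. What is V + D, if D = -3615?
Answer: -4813279893/1330220 ≈ -3618.4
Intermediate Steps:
V = -4534593/1330220 (V = -1449*1/1135 - 2499*1/1172 = -1449/1135 - 2499/1172 = -4534593/1330220 ≈ -3.4089)
V + D = -4534593/1330220 - 3615 = -4813279893/1330220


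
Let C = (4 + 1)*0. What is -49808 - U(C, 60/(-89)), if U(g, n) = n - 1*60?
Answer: -4427512/89 ≈ -49747.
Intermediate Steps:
C = 0 (C = 5*0 = 0)
U(g, n) = -60 + n (U(g, n) = n - 60 = -60 + n)
-49808 - U(C, 60/(-89)) = -49808 - (-60 + 60/(-89)) = -49808 - (-60 + 60*(-1/89)) = -49808 - (-60 - 60/89) = -49808 - 1*(-5400/89) = -49808 + 5400/89 = -4427512/89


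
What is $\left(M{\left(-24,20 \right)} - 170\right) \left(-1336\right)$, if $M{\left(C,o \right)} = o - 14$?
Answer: $219104$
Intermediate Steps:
$M{\left(C,o \right)} = -14 + o$
$\left(M{\left(-24,20 \right)} - 170\right) \left(-1336\right) = \left(\left(-14 + 20\right) - 170\right) \left(-1336\right) = \left(6 - 170\right) \left(-1336\right) = \left(-164\right) \left(-1336\right) = 219104$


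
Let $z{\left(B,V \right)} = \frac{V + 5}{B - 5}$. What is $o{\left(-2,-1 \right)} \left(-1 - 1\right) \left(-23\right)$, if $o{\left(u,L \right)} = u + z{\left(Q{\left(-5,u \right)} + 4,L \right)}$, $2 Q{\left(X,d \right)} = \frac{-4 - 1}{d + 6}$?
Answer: $- \frac{2668}{13} \approx -205.23$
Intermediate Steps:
$Q{\left(X,d \right)} = - \frac{5}{2 \left(6 + d\right)}$ ($Q{\left(X,d \right)} = \frac{\left(-4 - 1\right) \frac{1}{d + 6}}{2} = \frac{\left(-5\right) \frac{1}{6 + d}}{2} = - \frac{5}{2 \left(6 + d\right)}$)
$z{\left(B,V \right)} = \frac{5 + V}{-5 + B}$
$o{\left(u,L \right)} = u + \frac{5 + L}{-1 - \frac{5}{12 + 2 u}}$ ($o{\left(u,L \right)} = u + \frac{5 + L}{-5 + \left(- \frac{5}{12 + 2 u} + 4\right)} = u + \frac{5 + L}{-5 + \left(4 - \frac{5}{12 + 2 u}\right)} = u + \frac{5 + L}{-1 - \frac{5}{12 + 2 u}}$)
$o{\left(-2,-1 \right)} \left(-1 - 1\right) \left(-23\right) = \frac{- 2 \left(17 + 2 \left(-2\right)\right) - 2 \left(5 - 1\right) \left(6 - 2\right)}{17 + 2 \left(-2\right)} \left(-1 - 1\right) \left(-23\right) = \frac{- 2 \left(17 - 4\right) - 8 \cdot 4}{17 - 4} \left(\left(-2\right) \left(-23\right)\right) = \frac{\left(-2\right) 13 - 32}{13} \cdot 46 = \frac{-26 - 32}{13} \cdot 46 = \frac{1}{13} \left(-58\right) 46 = \left(- \frac{58}{13}\right) 46 = - \frac{2668}{13}$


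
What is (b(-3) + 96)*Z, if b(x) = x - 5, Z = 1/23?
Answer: 88/23 ≈ 3.8261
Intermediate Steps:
Z = 1/23 ≈ 0.043478
b(x) = -5 + x
(b(-3) + 96)*Z = ((-5 - 3) + 96)*(1/23) = (-8 + 96)*(1/23) = 88*(1/23) = 88/23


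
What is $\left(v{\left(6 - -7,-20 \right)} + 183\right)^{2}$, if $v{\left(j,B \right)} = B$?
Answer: $26569$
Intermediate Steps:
$\left(v{\left(6 - -7,-20 \right)} + 183\right)^{2} = \left(-20 + 183\right)^{2} = 163^{2} = 26569$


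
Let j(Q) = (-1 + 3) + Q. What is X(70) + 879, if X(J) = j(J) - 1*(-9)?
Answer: 960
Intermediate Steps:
j(Q) = 2 + Q
X(J) = 11 + J (X(J) = (2 + J) - 1*(-9) = (2 + J) + 9 = 11 + J)
X(70) + 879 = (11 + 70) + 879 = 81 + 879 = 960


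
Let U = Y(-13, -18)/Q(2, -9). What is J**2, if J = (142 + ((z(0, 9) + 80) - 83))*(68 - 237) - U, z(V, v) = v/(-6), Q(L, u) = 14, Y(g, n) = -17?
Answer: 26456323716/49 ≈ 5.3992e+8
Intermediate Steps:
z(V, v) = -v/6 (z(V, v) = v*(-1/6) = -v/6)
U = -17/14 ≈ -1.2143
J = -162654/7 (J = (142 + ((-1/6*9 + 80) - 83))*(68 - 237) - 1*(-17/14) = (142 + ((-3/2 + 80) - 83))*(-169) + 17/14 = (142 + (157/2 - 83))*(-169) + 17/14 = (142 - 9/2)*(-169) + 17/14 = (275/2)*(-169) + 17/14 = -46475/2 + 17/14 = -162654/7 ≈ -23236.)
J**2 = (-162654/7)**2 = 26456323716/49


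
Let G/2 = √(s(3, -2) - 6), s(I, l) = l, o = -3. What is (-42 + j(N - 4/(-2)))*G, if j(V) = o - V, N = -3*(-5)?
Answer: -248*I*√2 ≈ -350.73*I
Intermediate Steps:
G = 4*I*√2 (G = 2*√(-2 - 6) = 2*√(-8) = 2*(2*I*√2) = 4*I*√2 ≈ 5.6569*I)
N = 15
j(V) = -3 - V
(-42 + j(N - 4/(-2)))*G = (-42 + (-3 - (15 - 4/(-2))))*(4*I*√2) = (-42 + (-3 - (15 - 4*(-½))))*(4*I*√2) = (-42 + (-3 - (15 + 2)))*(4*I*√2) = (-42 + (-3 - 1*17))*(4*I*√2) = (-42 + (-3 - 17))*(4*I*√2) = (-42 - 20)*(4*I*√2) = -248*I*√2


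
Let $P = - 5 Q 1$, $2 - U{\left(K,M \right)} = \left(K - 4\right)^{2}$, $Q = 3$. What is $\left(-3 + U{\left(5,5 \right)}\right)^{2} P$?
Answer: $-60$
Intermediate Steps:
$U{\left(K,M \right)} = 2 - \left(-4 + K\right)^{2}$ ($U{\left(K,M \right)} = 2 - \left(K - 4\right)^{2} = 2 - \left(-4 + K\right)^{2}$)
$P = -15$ ($P = \left(-5\right) 3 \cdot 1 = \left(-15\right) 1 = -15$)
$\left(-3 + U{\left(5,5 \right)}\right)^{2} P = \left(-3 + \left(2 - \left(-4 + 5\right)^{2}\right)\right)^{2} \left(-15\right) = \left(-3 + \left(2 - 1^{2}\right)\right)^{2} \left(-15\right) = \left(-3 + \left(2 - 1\right)\right)^{2} \left(-15\right) = \left(-3 + 1\right)^{2} \left(-15\right) = \left(-2\right)^{2} \left(-15\right) = 4 \left(-15\right) = -60$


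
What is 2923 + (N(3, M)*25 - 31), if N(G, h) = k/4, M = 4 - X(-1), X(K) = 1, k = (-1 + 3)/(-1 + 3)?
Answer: 11593/4 ≈ 2898.3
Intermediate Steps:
k = 1 (k = 2/2 = 2*(½) = 1)
M = 3 (M = 4 - 1*1 = 4 - 1 = 3)
N(G, h) = ¼ (N(G, h) = 1/4 = 1*(¼) = ¼)
2923 + (N(3, M)*25 - 31) = 2923 + ((¼)*25 - 31) = 2923 + (25/4 - 31) = 2923 - 99/4 = 11593/4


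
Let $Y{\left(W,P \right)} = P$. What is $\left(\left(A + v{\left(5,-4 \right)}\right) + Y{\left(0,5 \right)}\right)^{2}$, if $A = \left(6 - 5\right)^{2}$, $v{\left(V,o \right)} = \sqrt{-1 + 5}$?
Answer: $64$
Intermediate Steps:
$v{\left(V,o \right)} = 2$ ($v{\left(V,o \right)} = \sqrt{4} = 2$)
$A = 1$ ($A = 1^{2} = 1$)
$\left(\left(A + v{\left(5,-4 \right)}\right) + Y{\left(0,5 \right)}\right)^{2} = \left(\left(1 + 2\right) + 5\right)^{2} = \left(3 + 5\right)^{2} = 8^{2} = 64$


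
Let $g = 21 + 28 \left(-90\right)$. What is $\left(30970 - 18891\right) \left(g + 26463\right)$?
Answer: $289461156$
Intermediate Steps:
$g = -2499$ ($g = 21 - 2520 = -2499$)
$\left(30970 - 18891\right) \left(g + 26463\right) = \left(30970 - 18891\right) \left(-2499 + 26463\right) = 12079 \cdot 23964 = 289461156$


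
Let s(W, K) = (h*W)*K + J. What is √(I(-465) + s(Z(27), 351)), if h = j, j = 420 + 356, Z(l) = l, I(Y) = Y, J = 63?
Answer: 25*√11766 ≈ 2711.8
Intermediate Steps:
j = 776
h = 776
s(W, K) = 63 + 776*K*W (s(W, K) = (776*W)*K + 63 = 776*K*W + 63 = 63 + 776*K*W)
√(I(-465) + s(Z(27), 351)) = √(-465 + (63 + 776*351*27)) = √(-465 + (63 + 7354152)) = √(-465 + 7354215) = √7353750 = 25*√11766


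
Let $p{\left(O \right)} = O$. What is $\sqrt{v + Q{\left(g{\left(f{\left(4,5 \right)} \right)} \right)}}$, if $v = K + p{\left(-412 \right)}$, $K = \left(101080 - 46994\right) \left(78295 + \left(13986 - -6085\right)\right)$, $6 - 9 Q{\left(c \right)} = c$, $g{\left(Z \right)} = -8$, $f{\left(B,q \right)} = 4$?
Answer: $\frac{31 \sqrt{49825190}}{3} \approx 72940.0$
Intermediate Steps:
$Q{\left(c \right)} = \frac{2}{3} - \frac{c}{9}$
$K = 5320223476$ ($K = 54086 \left(78295 + \left(13986 + 6085\right)\right) = 54086 \left(78295 + 20071\right) = 54086 \cdot 98366 = 5320223476$)
$v = 5320223064$ ($v = 5320223476 - 412 = 5320223064$)
$\sqrt{v + Q{\left(g{\left(f{\left(4,5 \right)} \right)} \right)}} = \sqrt{5320223064 + \left(\frac{2}{3} - - \frac{8}{9}\right)} = \sqrt{5320223064 + \left(\frac{2}{3} + \frac{8}{9}\right)} = \sqrt{5320223064 + \frac{14}{9}} = \sqrt{\frac{47882007590}{9}} = \frac{31 \sqrt{49825190}}{3}$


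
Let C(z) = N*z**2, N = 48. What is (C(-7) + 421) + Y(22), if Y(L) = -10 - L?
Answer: 2741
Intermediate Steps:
C(z) = 48*z**2
(C(-7) + 421) + Y(22) = (48*(-7)**2 + 421) + (-10 - 1*22) = (48*49 + 421) + (-10 - 22) = (2352 + 421) - 32 = 2773 - 32 = 2741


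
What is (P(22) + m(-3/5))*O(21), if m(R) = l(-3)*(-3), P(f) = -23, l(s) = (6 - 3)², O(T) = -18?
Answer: 900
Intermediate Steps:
l(s) = 9 (l(s) = 3² = 9)
m(R) = -27 (m(R) = 9*(-3) = -27)
(P(22) + m(-3/5))*O(21) = (-23 - 27)*(-18) = -50*(-18) = 900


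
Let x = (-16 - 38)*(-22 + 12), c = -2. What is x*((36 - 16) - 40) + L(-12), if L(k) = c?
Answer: -10802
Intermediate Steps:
L(k) = -2
x = 540 (x = -54*(-10) = 540)
x*((36 - 16) - 40) + L(-12) = 540*((36 - 16) - 40) - 2 = 540*(20 - 40) - 2 = 540*(-20) - 2 = -10800 - 2 = -10802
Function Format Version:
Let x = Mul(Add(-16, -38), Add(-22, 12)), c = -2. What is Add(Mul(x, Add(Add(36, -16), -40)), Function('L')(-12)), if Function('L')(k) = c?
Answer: -10802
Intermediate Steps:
Function('L')(k) = -2
x = 540 (x = Mul(-54, -10) = 540)
Add(Mul(x, Add(Add(36, -16), -40)), Function('L')(-12)) = Add(Mul(540, Add(Add(36, -16), -40)), -2) = Add(Mul(540, Add(20, -40)), -2) = Add(Mul(540, -20), -2) = Add(-10800, -2) = -10802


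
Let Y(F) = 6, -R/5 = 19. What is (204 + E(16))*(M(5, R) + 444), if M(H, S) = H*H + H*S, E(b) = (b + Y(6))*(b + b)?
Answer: -5448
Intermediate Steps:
R = -95 (R = -5*19 = -95)
E(b) = 2*b*(6 + b) (E(b) = (b + 6)*(b + b) = (6 + b)*(2*b) = 2*b*(6 + b))
M(H, S) = H² + H*S
(204 + E(16))*(M(5, R) + 444) = (204 + 2*16*(6 + 16))*(5*(5 - 95) + 444) = (204 + 2*16*22)*(5*(-90) + 444) = (204 + 704)*(-450 + 444) = 908*(-6) = -5448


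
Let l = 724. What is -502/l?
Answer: -251/362 ≈ -0.69337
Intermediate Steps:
-502/l = -502/724 = (1/724)*(-502) = -251/362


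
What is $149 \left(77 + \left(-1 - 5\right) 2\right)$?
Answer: $9685$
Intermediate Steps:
$149 \left(77 + \left(-1 - 5\right) 2\right) = 149 \left(77 - 12\right) = 149 \cdot 65 = 9685$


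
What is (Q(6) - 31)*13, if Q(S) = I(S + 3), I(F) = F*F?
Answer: 650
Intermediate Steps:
I(F) = F²
Q(S) = (3 + S)² (Q(S) = (S + 3)² = (3 + S)²)
(Q(6) - 31)*13 = ((3 + 6)² - 31)*13 = (9² - 31)*13 = (81 - 31)*13 = 50*13 = 650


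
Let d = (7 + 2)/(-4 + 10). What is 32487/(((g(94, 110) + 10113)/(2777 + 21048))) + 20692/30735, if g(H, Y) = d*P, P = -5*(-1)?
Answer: 406652729966/5317155 ≈ 76479.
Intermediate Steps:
d = 3/2 (d = 9/6 = 9*(⅙) = 3/2 ≈ 1.5000)
P = 5
g(H, Y) = 15/2 (g(H, Y) = (3/2)*5 = 15/2)
32487/(((g(94, 110) + 10113)/(2777 + 21048))) + 20692/30735 = 32487/(((15/2 + 10113)/(2777 + 21048))) + 20692/30735 = 32487/(((20241/2)/23825)) + 20692*(1/30735) = 32487/(((20241/2)*(1/23825))) + 20692/30735 = 32487/(20241/47650) + 20692/30735 = 32487*(47650/20241) + 20692/30735 = 39692450/519 + 20692/30735 = 406652729966/5317155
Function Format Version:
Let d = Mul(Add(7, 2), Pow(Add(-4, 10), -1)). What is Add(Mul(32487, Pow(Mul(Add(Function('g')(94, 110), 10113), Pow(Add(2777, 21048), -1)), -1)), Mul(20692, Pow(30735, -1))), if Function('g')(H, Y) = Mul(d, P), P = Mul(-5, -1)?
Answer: Rational(406652729966, 5317155) ≈ 76479.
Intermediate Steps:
d = Rational(3, 2) (d = Mul(9, Pow(6, -1)) = Mul(9, Rational(1, 6)) = Rational(3, 2) ≈ 1.5000)
P = 5
Function('g')(H, Y) = Rational(15, 2) (Function('g')(H, Y) = Mul(Rational(3, 2), 5) = Rational(15, 2))
Add(Mul(32487, Pow(Mul(Add(Function('g')(94, 110), 10113), Pow(Add(2777, 21048), -1)), -1)), Mul(20692, Pow(30735, -1))) = Add(Mul(32487, Pow(Mul(Add(Rational(15, 2), 10113), Pow(Add(2777, 21048), -1)), -1)), Mul(20692, Pow(30735, -1))) = Add(Mul(32487, Pow(Mul(Rational(20241, 2), Pow(23825, -1)), -1)), Mul(20692, Rational(1, 30735))) = Add(Mul(32487, Pow(Mul(Rational(20241, 2), Rational(1, 23825)), -1)), Rational(20692, 30735)) = Add(Mul(32487, Pow(Rational(20241, 47650), -1)), Rational(20692, 30735)) = Add(Mul(32487, Rational(47650, 20241)), Rational(20692, 30735)) = Add(Rational(39692450, 519), Rational(20692, 30735)) = Rational(406652729966, 5317155)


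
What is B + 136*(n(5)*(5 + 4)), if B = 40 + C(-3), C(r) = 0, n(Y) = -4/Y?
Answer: -4696/5 ≈ -939.20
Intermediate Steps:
B = 40 (B = 40 + 0 = 40)
B + 136*(n(5)*(5 + 4)) = 40 + 136*((-4/5)*(5 + 4)) = 40 + 136*(-4*1/5*9) = 40 + 136*(-4/5*9) = 40 + 136*(-36/5) = 40 - 4896/5 = -4696/5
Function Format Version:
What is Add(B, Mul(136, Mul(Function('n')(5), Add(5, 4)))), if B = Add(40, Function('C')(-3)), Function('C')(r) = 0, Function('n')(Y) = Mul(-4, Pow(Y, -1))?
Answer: Rational(-4696, 5) ≈ -939.20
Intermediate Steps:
B = 40 (B = Add(40, 0) = 40)
Add(B, Mul(136, Mul(Function('n')(5), Add(5, 4)))) = Add(40, Mul(136, Mul(Mul(-4, Pow(5, -1)), Add(5, 4)))) = Add(40, Mul(136, Mul(Mul(-4, Rational(1, 5)), 9))) = Add(40, Mul(136, Mul(Rational(-4, 5), 9))) = Add(40, Mul(136, Rational(-36, 5))) = Add(40, Rational(-4896, 5)) = Rational(-4696, 5)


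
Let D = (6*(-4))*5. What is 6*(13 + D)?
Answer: -642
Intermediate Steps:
D = -120 (D = -24*5 = -120)
6*(13 + D) = 6*(13 - 120) = 6*(-107) = -642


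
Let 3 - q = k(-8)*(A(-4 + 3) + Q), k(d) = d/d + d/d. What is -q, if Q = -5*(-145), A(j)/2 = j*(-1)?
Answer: 1451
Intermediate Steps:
k(d) = 2 (k(d) = 1 + 1 = 2)
A(j) = -2*j (A(j) = 2*(j*(-1)) = 2*(-j) = -2*j)
Q = 725
q = -1451 (q = 3 - 2*(-2*(-4 + 3) + 725) = 3 - 2*(-2*(-1) + 725) = 3 - 2*(2 + 725) = 3 - 2*727 = 3 - 1*1454 = 3 - 1454 = -1451)
-q = -1*(-1451) = 1451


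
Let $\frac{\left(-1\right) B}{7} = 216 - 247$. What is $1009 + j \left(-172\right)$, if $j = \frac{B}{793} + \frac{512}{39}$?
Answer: $- \frac{3083465}{2379} \approx -1296.1$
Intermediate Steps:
$B = 217$ ($B = - 7 \left(216 - 247\right) = \left(-7\right) \left(-31\right) = 217$)
$j = \frac{31883}{2379}$ ($j = \frac{217}{793} + \frac{512}{39} = \frac{31883}{2379} \approx 13.402$)
$1009 + j \left(-172\right) = 1009 + \frac{31883}{2379} \left(-172\right) = 1009 - \frac{5483876}{2379} = - \frac{3083465}{2379}$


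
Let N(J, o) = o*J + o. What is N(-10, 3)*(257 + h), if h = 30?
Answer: -7749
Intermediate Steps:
N(J, o) = o + J*o (N(J, o) = J*o + o = o + J*o)
N(-10, 3)*(257 + h) = (3*(1 - 10))*(257 + 30) = (3*(-9))*287 = -27*287 = -7749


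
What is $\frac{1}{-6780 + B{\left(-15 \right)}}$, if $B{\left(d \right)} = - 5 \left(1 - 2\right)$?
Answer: $- \frac{1}{6775} \approx -0.0001476$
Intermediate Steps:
$B{\left(d \right)} = 5$ ($B{\left(d \right)} = \left(-5\right) \left(-1\right) = 5$)
$\frac{1}{-6780 + B{\left(-15 \right)}} = \frac{1}{-6780 + 5} = \frac{1}{-6775} = - \frac{1}{6775}$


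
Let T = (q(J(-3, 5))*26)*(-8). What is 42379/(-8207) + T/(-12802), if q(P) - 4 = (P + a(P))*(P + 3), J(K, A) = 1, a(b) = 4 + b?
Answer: -247369195/52533007 ≈ -4.7088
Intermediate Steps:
q(P) = 4 + (3 + P)*(4 + 2*P) (q(P) = 4 + (P + (4 + P))*(P + 3) = 4 + (4 + 2*P)*(3 + P) = 4 + (3 + P)*(4 + 2*P))
T = -5824 (T = ((16 + 2*1**2 + 10*1)*26)*(-8) = ((16 + 2*1 + 10)*26)*(-8) = ((16 + 2 + 10)*26)*(-8) = (28*26)*(-8) = 728*(-8) = -5824)
42379/(-8207) + T/(-12802) = 42379/(-8207) - 5824/(-12802) = 42379*(-1/8207) - 5824*(-1/12802) = -42379/8207 + 2912/6401 = -247369195/52533007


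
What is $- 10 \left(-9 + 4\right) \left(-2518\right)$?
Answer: $-125900$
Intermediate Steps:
$- 10 \left(-9 + 4\right) \left(-2518\right) = \left(-10\right) \left(-5\right) \left(-2518\right) = 50 \left(-2518\right) = -125900$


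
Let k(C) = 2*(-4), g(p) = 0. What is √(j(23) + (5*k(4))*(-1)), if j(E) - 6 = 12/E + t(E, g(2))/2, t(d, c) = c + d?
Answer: √122774/46 ≈ 7.6172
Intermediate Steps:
k(C) = -8
j(E) = 6 + E/2 + 12/E (j(E) = 6 + (12/E + (0 + E)/2) = 6 + (12/E + E*(½)) = 6 + (12/E + E/2) = 6 + (E/2 + 12/E) = 6 + E/2 + 12/E)
√(j(23) + (5*k(4))*(-1)) = √((6 + (½)*23 + 12/23) + (5*(-8))*(-1)) = √((6 + 23/2 + 12*(1/23)) - 40*(-1)) = √((6 + 23/2 + 12/23) + 40) = √(829/46 + 40) = √(2669/46) = √122774/46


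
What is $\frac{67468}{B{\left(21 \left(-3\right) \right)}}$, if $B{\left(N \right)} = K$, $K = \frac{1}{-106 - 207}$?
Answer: $-21117484$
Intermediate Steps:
$K = - \frac{1}{313}$ ($K = \frac{1}{-313} = - \frac{1}{313} \approx -0.0031949$)
$B{\left(N \right)} = - \frac{1}{313}$
$\frac{67468}{B{\left(21 \left(-3\right) \right)}} = \frac{67468}{- \frac{1}{313}} = 67468 \left(-313\right) = -21117484$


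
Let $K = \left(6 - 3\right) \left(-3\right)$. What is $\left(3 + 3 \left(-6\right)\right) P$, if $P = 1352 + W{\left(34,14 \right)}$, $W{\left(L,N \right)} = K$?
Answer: $-20145$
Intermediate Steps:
$K = -9$ ($K = 3 \left(-3\right) = -9$)
$W{\left(L,N \right)} = -9$
$P = 1343$ ($P = 1352 - 9 = 1343$)
$\left(3 + 3 \left(-6\right)\right) P = \left(3 + 3 \left(-6\right)\right) 1343 = \left(3 - 18\right) 1343 = \left(-15\right) 1343 = -20145$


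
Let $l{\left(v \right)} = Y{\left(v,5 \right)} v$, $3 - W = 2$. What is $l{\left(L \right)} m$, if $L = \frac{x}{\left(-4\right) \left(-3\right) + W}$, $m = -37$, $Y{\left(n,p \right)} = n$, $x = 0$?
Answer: $0$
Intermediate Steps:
$W = 1$ ($W = 3 - 2 = 1$)
$L = 0$ ($L = \frac{0}{\left(-4\right) \left(-3\right) + 1} = \frac{0}{12 + 1} = \frac{0}{13} = 0 \cdot \frac{1}{13} = 0$)
$l{\left(v \right)} = v^{2}$ ($l{\left(v \right)} = v v = v^{2}$)
$l{\left(L \right)} m = 0^{2} \left(-37\right) = 0 \left(-37\right) = 0$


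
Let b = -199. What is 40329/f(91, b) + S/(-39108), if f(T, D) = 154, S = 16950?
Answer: 65607343/250943 ≈ 261.44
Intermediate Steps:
40329/f(91, b) + S/(-39108) = 40329/154 + 16950/(-39108) = 40329*(1/154) + 16950*(-1/39108) = 40329/154 - 2825/6518 = 65607343/250943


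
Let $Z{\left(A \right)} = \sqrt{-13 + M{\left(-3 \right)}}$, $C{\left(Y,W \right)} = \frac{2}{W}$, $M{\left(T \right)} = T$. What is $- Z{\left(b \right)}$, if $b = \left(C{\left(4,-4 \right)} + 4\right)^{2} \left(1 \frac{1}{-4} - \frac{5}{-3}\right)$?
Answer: $- 4 i \approx - 4.0 i$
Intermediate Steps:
$b = \frac{833}{48}$ ($b = \left(\frac{2}{-4} + 4\right)^{2} \left(1 \frac{1}{-4} - \frac{5}{-3}\right) = \left(2 \left(- \frac{1}{4}\right) + 4\right)^{2} \left(1 \left(- \frac{1}{4}\right) - - \frac{5}{3}\right) = \left(- \frac{1}{2} + 4\right)^{2} \left(- \frac{1}{4} + \frac{5}{3}\right) = \left(\frac{7}{2}\right)^{2} \cdot \frac{17}{12} = \frac{49}{4} \cdot \frac{17}{12} = \frac{833}{48} \approx 17.354$)
$Z{\left(A \right)} = 4 i$ ($Z{\left(A \right)} = \sqrt{-13 - 3} = \sqrt{-16} = 4 i$)
$- Z{\left(b \right)} = - 4 i$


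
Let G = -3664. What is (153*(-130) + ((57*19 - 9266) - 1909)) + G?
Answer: -33646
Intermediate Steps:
(153*(-130) + ((57*19 - 9266) - 1909)) + G = (153*(-130) + ((57*19 - 9266) - 1909)) - 3664 = (-19890 + ((1083 - 9266) - 1909)) - 3664 = (-19890 + (-8183 - 1909)) - 3664 = (-19890 - 10092) - 3664 = -29982 - 3664 = -33646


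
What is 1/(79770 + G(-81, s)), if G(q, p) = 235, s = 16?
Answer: 1/80005 ≈ 1.2499e-5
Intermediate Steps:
1/(79770 + G(-81, s)) = 1/(79770 + 235) = 1/80005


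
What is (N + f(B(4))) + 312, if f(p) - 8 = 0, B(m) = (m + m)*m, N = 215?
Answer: 535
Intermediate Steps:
B(m) = 2*m**2 (B(m) = (2*m)*m = 2*m**2)
f(p) = 8 (f(p) = 8 + 0 = 8)
(N + f(B(4))) + 312 = (215 + 8) + 312 = 223 + 312 = 535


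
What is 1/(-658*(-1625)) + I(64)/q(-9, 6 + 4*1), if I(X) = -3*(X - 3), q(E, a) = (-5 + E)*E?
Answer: -2329436/1603875 ≈ -1.4524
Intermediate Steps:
q(E, a) = E*(-5 + E)
I(X) = 9 - 3*X (I(X) = -3*(-3 + X) = 9 - 3*X)
1/(-658*(-1625)) + I(64)/q(-9, 6 + 4*1) = 1/(-658*(-1625)) + (9 - 3*64)/((-9*(-5 - 9))) = -1/658*(-1/1625) + (9 - 192)/((-9*(-14))) = 1/1069250 - 183/126 = 1/1069250 - 183*1/126 = 1/1069250 - 61/42 = -2329436/1603875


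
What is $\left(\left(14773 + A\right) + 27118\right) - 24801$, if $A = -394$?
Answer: $16696$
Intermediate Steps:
$\left(\left(14773 + A\right) + 27118\right) - 24801 = \left(\left(14773 - 394\right) + 27118\right) - 24801 = \left(14379 + 27118\right) - 24801 = 41497 - 24801 = 16696$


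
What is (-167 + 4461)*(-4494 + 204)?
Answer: -18421260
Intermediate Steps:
(-167 + 4461)*(-4494 + 204) = 4294*(-4290) = -18421260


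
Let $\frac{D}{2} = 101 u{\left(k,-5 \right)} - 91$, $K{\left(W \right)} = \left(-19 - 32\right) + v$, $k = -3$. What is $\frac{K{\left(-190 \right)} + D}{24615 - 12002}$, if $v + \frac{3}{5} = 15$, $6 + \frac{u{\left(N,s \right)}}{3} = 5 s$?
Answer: $- \frac{95023}{63065} \approx -1.5067$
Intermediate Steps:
$u{\left(N,s \right)} = -18 + 15 s$ ($u{\left(N,s \right)} = -18 + 3 \cdot 5 s = -18 + 15 s$)
$v = \frac{72}{5}$ ($v = - \frac{3}{5} + 15 = \frac{72}{5} \approx 14.4$)
$K{\left(W \right)} = - \frac{183}{5}$ ($K{\left(W \right)} = \left(-19 - 32\right) + \frac{72}{5} = -51 + \frac{72}{5} = - \frac{183}{5}$)
$D = -18968$ ($D = 2 \left(101 \left(-18 + 15 \left(-5\right)\right) - 91\right) = 2 \left(101 \left(-18 - 75\right) - 91\right) = 2 \left(101 \left(-93\right) - 91\right) = 2 \left(-9393 - 91\right) = 2 \left(-9484\right) = -18968$)
$\frac{K{\left(-190 \right)} + D}{24615 - 12002} = \frac{- \frac{183}{5} - 18968}{24615 - 12002} = - \frac{95023}{5 \cdot 12613} = \left(- \frac{95023}{5}\right) \frac{1}{12613} = - \frac{95023}{63065}$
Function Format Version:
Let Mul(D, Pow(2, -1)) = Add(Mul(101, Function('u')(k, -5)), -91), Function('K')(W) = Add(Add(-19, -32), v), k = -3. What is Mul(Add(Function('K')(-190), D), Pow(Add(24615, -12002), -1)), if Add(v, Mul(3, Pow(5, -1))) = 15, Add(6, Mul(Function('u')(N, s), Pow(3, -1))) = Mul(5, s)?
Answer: Rational(-95023, 63065) ≈ -1.5067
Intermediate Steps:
Function('u')(N, s) = Add(-18, Mul(15, s)) (Function('u')(N, s) = Add(-18, Mul(3, Mul(5, s))) = Add(-18, Mul(15, s)))
v = Rational(72, 5) (v = Add(Rational(-3, 5), 15) = Rational(72, 5) ≈ 14.400)
Function('K')(W) = Rational(-183, 5) (Function('K')(W) = Add(Add(-19, -32), Rational(72, 5)) = Add(-51, Rational(72, 5)) = Rational(-183, 5))
D = -18968 (D = Mul(2, Add(Mul(101, Add(-18, Mul(15, -5))), -91)) = Mul(2, Add(Mul(101, Add(-18, -75)), -91)) = Mul(2, Add(Mul(101, -93), -91)) = Mul(2, Add(-9393, -91)) = Mul(2, -9484) = -18968)
Mul(Add(Function('K')(-190), D), Pow(Add(24615, -12002), -1)) = Mul(Add(Rational(-183, 5), -18968), Pow(Add(24615, -12002), -1)) = Mul(Rational(-95023, 5), Pow(12613, -1)) = Mul(Rational(-95023, 5), Rational(1, 12613)) = Rational(-95023, 63065)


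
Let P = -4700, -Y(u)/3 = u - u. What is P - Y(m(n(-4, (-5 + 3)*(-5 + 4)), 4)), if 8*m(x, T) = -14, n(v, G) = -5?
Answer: -4700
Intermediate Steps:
m(x, T) = -7/4 (m(x, T) = (⅛)*(-14) = -7/4)
Y(u) = 0 (Y(u) = -3*(u - u) = -3*0 = 0)
P - Y(m(n(-4, (-5 + 3)*(-5 + 4)), 4)) = -4700 - 1*0 = -4700 + 0 = -4700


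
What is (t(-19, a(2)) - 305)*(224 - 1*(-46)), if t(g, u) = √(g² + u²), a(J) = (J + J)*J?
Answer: -82350 + 1350*√17 ≈ -76784.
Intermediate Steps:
a(J) = 2*J² (a(J) = (2*J)*J = 2*J²)
(t(-19, a(2)) - 305)*(224 - 1*(-46)) = (√((-19)² + (2*2²)²) - 305)*(224 - 1*(-46)) = (√(361 + (2*4)²) - 305)*(224 + 46) = (√(361 + 8²) - 305)*270 = (√(361 + 64) - 305)*270 = (√425 - 305)*270 = (5*√17 - 305)*270 = (-305 + 5*√17)*270 = -82350 + 1350*√17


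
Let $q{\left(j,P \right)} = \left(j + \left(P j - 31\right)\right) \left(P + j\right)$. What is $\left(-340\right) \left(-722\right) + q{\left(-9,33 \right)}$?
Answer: $237392$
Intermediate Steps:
$q{\left(j,P \right)} = \left(P + j\right) \left(-31 + j + P j\right)$ ($q{\left(j,P \right)} = \left(j + \left(-31 + P j\right)\right) \left(P + j\right) = \left(-31 + j + P j\right) \left(P + j\right) = \left(P + j\right) \left(-31 + j + P j\right)$)
$\left(-340\right) \left(-722\right) + q{\left(-9,33 \right)} = \left(-340\right) \left(-722\right) + \left(\left(-9\right)^{2} - 1023 - -279 + 33 \left(-9\right) + 33 \left(-9\right)^{2} - 9 \cdot 33^{2}\right) = 245480 + \left(81 - 1023 + 279 - 297 + 33 \cdot 81 - 9801\right) = 245480 + \left(81 - 1023 + 279 - 297 + 2673 - 9801\right) = 245480 - 8088 = 237392$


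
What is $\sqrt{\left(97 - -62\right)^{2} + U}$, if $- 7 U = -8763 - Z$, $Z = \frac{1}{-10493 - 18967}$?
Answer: $\frac{\sqrt{282088636967445}}{103110} \approx 162.89$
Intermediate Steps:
$Z = - \frac{1}{29460}$ ($Z = \frac{1}{-29460} = - \frac{1}{29460} \approx -3.3944 \cdot 10^{-5}$)
$U = \frac{258157979}{206220}$ ($U = - \frac{-8763 - - \frac{1}{29460}}{7} = - \frac{-8763 + \frac{1}{29460}}{7} = \left(- \frac{1}{7}\right) \left(- \frac{258157979}{29460}\right) = \frac{258157979}{206220} \approx 1251.9$)
$\sqrt{\left(97 - -62\right)^{2} + U} = \sqrt{\left(97 - -62\right)^{2} + \frac{258157979}{206220}} = \sqrt{\left(97 + 62\right)^{2} + \frac{258157979}{206220}} = \sqrt{159^{2} + \frac{258157979}{206220}} = \sqrt{25281 + \frac{258157979}{206220}} = \sqrt{\frac{5471605799}{206220}} = \frac{\sqrt{282088636967445}}{103110}$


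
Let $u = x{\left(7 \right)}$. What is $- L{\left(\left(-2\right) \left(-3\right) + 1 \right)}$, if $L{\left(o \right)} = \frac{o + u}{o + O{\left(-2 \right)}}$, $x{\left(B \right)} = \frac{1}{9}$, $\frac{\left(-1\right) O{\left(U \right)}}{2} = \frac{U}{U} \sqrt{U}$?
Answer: $- \frac{448}{513} - \frac{128 i \sqrt{2}}{513} \approx -0.87329 - 0.35286 i$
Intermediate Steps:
$O{\left(U \right)} = - 2 \sqrt{U}$ ($O{\left(U \right)} = - 2 \frac{U}{U} \sqrt{U} = - 2 \cdot 1 \sqrt{U} = - 2 \sqrt{U}$)
$x{\left(B \right)} = \frac{1}{9}$
$u = \frac{1}{9} \approx 0.11111$
$L{\left(o \right)} = \frac{\frac{1}{9} + o}{o - 2 i \sqrt{2}}$ ($L{\left(o \right)} = \frac{o + \frac{1}{9}}{o - 2 \sqrt{-2}} = \frac{\frac{1}{9} + o}{o - 2 i \sqrt{2}}$)
$- L{\left(\left(-2\right) \left(-3\right) + 1 \right)} = - \frac{\frac{1}{9} + \left(\left(-2\right) \left(-3\right) + 1\right)}{\left(\left(-2\right) \left(-3\right) + 1\right) - 2 i \sqrt{2}} = - \frac{\frac{1}{9} + \left(6 + 1\right)}{\left(6 + 1\right) - 2 i \sqrt{2}} = - \frac{\frac{1}{9} + 7}{7 - 2 i \sqrt{2}} = - \frac{64}{\left(7 - 2 i \sqrt{2}\right) 9} = - \frac{64}{9 \left(7 - 2 i \sqrt{2}\right)}$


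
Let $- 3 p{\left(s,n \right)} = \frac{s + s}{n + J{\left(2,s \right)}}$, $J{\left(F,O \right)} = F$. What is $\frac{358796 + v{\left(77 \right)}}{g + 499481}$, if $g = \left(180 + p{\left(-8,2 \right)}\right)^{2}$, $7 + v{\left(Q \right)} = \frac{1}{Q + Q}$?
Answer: $\frac{497281563}{737854810} \approx 0.67396$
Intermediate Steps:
$v{\left(Q \right)} = -7 + \frac{1}{2 Q}$ ($v{\left(Q \right)} = -7 + \frac{1}{Q + Q} = -7 + \frac{1}{2 Q}$)
$p{\left(s,n \right)} = - \frac{2 s}{3 \left(2 + n\right)}$ ($p{\left(s,n \right)} = - \frac{\left(s + s\right) \frac{1}{n + 2}}{3} = - \frac{2 s \frac{1}{2 + n}}{3} = - \frac{2 s}{3 \left(2 + n\right)}$)
$g = \frac{295936}{9}$ ($g = \left(180 - - \frac{16}{6 + 3 \cdot 2}\right)^{2} = \left(180 - - \frac{16}{6 + 6}\right)^{2} = \left(180 - - \frac{16}{12}\right)^{2} = \left(180 - \left(-16\right) \frac{1}{12}\right)^{2} = \left(180 + \frac{4}{3}\right)^{2} = \left(\frac{544}{3}\right)^{2} = \frac{295936}{9} \approx 32882.0$)
$\frac{358796 + v{\left(77 \right)}}{g + 499481} = \frac{358796 - \left(7 - \frac{1}{2 \cdot 77}\right)}{\frac{295936}{9} + 499481} = \frac{358796 + \left(-7 + \frac{1}{2} \cdot \frac{1}{77}\right)}{\frac{4791265}{9}} = \left(358796 + \left(-7 + \frac{1}{154}\right)\right) \frac{9}{4791265} = \left(358796 - \frac{1077}{154}\right) \frac{9}{4791265} = \frac{55253507}{154} \cdot \frac{9}{4791265} = \frac{497281563}{737854810}$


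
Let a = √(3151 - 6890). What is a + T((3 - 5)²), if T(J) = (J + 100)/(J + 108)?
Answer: 13/14 + I*√3739 ≈ 0.92857 + 61.147*I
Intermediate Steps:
a = I*√3739 (a = √(-3739) = I*√3739 ≈ 61.147*I)
T(J) = (100 + J)/(108 + J)
a + T((3 - 5)²) = I*√3739 + (100 + (3 - 5)²)/(108 + (3 - 5)²) = I*√3739 + (100 + (-2)²)/(108 + (-2)²) = I*√3739 + (100 + 4)/(108 + 4) = I*√3739 + 104/112 = I*√3739 + (1/112)*104 = I*√3739 + 13/14 = 13/14 + I*√3739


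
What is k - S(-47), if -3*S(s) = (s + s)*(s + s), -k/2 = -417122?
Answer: 2511568/3 ≈ 8.3719e+5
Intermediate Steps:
k = 834244 (k = -2*(-417122) = 834244)
S(s) = -4*s²/3 (S(s) = -(s + s)*(s + s)/3 = -2*s*2*s/3 = -4*s²/3)
k - S(-47) = 834244 - (-4)*(-47)²/3 = 834244 - (-4)*2209/3 = 834244 - 1*(-8836/3) = 834244 + 8836/3 = 2511568/3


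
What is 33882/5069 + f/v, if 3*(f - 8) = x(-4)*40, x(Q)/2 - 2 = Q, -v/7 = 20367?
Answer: 14492257958/2168046783 ≈ 6.6845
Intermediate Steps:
v = -142569 (v = -7*20367 = -142569)
x(Q) = 4 + 2*Q
f = -136/3 (f = 8 + ((4 + 2*(-4))*40)/3 = 8 + ((4 - 8)*40)/3 = 8 + (-4*40)/3 = 8 + (1/3)*(-160) = 8 - 160/3 = -136/3 ≈ -45.333)
33882/5069 + f/v = 33882/5069 - 136/3/(-142569) = 33882*(1/5069) - 136/3*(-1/142569) = 33882/5069 + 136/427707 = 14492257958/2168046783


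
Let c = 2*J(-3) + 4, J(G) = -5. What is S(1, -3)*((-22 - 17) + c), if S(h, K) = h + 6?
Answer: -315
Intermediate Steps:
S(h, K) = 6 + h
c = -6 (c = 2*(-5) + 4 = -10 + 4 = -6)
S(1, -3)*((-22 - 17) + c) = (6 + 1)*((-22 - 17) - 6) = 7*(-39 - 6) = 7*(-45) = -315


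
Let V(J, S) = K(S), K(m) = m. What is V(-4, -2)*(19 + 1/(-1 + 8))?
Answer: -268/7 ≈ -38.286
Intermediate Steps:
V(J, S) = S
V(-4, -2)*(19 + 1/(-1 + 8)) = -2*(19 + 1/(-1 + 8)) = -2*(19 + 1/7) = -2*(19 + ⅐) = -2*134/7 = -268/7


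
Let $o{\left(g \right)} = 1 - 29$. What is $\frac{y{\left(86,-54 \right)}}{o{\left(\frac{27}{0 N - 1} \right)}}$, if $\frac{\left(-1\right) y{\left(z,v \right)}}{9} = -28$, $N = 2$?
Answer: $-9$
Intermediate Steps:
$y{\left(z,v \right)} = 252$ ($y{\left(z,v \right)} = \left(-9\right) \left(-28\right) = 252$)
$o{\left(g \right)} = -28$
$\frac{y{\left(86,-54 \right)}}{o{\left(\frac{27}{0 N - 1} \right)}} = \frac{252}{-28} = 252 \left(- \frac{1}{28}\right) = -9$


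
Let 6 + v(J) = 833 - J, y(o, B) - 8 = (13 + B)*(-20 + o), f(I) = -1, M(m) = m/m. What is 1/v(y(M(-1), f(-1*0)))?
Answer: 1/1047 ≈ 0.00095511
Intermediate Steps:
M(m) = 1
y(o, B) = 8 + (-20 + o)*(13 + B) (y(o, B) = 8 + (13 + B)*(-20 + o) = 8 + (-20 + o)*(13 + B))
v(J) = 827 - J (v(J) = -6 + (833 - J) = 827 - J)
1/v(y(M(-1), f(-1*0))) = 1/(827 - (-252 - 20*(-1) + 13*1 - 1*1)) = 1/(827 - (-252 + 20 + 13 - 1)) = 1/(827 - 1*(-220)) = 1/(827 + 220) = 1/1047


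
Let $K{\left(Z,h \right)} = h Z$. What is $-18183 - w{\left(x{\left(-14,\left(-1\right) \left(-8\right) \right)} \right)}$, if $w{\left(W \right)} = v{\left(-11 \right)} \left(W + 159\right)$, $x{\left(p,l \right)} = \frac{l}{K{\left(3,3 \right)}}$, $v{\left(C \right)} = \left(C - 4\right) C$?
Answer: $- \frac{133694}{3} \approx -44565.0$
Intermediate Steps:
$v{\left(C \right)} = C \left(-4 + C\right)$ ($v{\left(C \right)} = \left(-4 + C\right) C = C \left(-4 + C\right)$)
$K{\left(Z,h \right)} = Z h$
$x{\left(p,l \right)} = \frac{l}{9}$ ($x{\left(p,l \right)} = \frac{l}{3 \cdot 3} = \frac{l}{9}$)
$w{\left(W \right)} = 26235 + 165 W$ ($w{\left(W \right)} = - 11 \left(-4 - 11\right) \left(W + 159\right) = \left(-11\right) \left(-15\right) \left(159 + W\right) = 165 \left(159 + W\right) = 26235 + 165 W$)
$-18183 - w{\left(x{\left(-14,\left(-1\right) \left(-8\right) \right)} \right)} = -18183 - \left(26235 + 165 \frac{\left(-1\right) \left(-8\right)}{9}\right) = -18183 - \left(26235 + 165 \cdot \frac{1}{9} \cdot 8\right) = -18183 - \left(26235 + 165 \cdot \frac{8}{9}\right) = -18183 - \left(26235 + \frac{440}{3}\right) = -18183 - \frac{79145}{3} = - \frac{133694}{3}$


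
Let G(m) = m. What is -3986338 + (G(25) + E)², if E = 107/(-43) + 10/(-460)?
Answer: -15594504728367/3912484 ≈ -3.9858e+6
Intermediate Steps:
E = -4965/1978 (E = 107*(-1/43) + 10*(-1/460) = -107/43 - 1/46 = -4965/1978 ≈ -2.5101)
-3986338 + (G(25) + E)² = -3986338 + (25 - 4965/1978)² = -3986338 + (44485/1978)² = -3986338 + 1978915225/3912484 = -15594504728367/3912484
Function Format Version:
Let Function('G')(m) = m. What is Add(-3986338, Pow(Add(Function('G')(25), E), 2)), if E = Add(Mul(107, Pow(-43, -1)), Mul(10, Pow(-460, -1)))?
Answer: Rational(-15594504728367, 3912484) ≈ -3.9858e+6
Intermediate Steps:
E = Rational(-4965, 1978) (E = Add(Mul(107, Rational(-1, 43)), Mul(10, Rational(-1, 460))) = Add(Rational(-107, 43), Rational(-1, 46)) = Rational(-4965, 1978) ≈ -2.5101)
Add(-3986338, Pow(Add(Function('G')(25), E), 2)) = Add(-3986338, Pow(Add(25, Rational(-4965, 1978)), 2)) = Add(-3986338, Pow(Rational(44485, 1978), 2)) = Add(-3986338, Rational(1978915225, 3912484)) = Rational(-15594504728367, 3912484)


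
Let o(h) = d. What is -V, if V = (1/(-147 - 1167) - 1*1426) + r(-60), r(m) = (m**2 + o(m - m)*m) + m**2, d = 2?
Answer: -7429355/1314 ≈ -5654.0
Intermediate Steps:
o(h) = 2
r(m) = 2*m + 2*m**2 (r(m) = (m**2 + 2*m) + m**2 = 2*m + 2*m**2)
V = 7429355/1314 (V = (1/(-147 - 1167) - 1*1426) + 2*(-60)*(1 - 60) = (1/(-1314) - 1426) + 2*(-60)*(-59) = (-1/1314 - 1426) + 7080 = -1873765/1314 + 7080 = 7429355/1314 ≈ 5654.0)
-V = -1*7429355/1314 = -7429355/1314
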